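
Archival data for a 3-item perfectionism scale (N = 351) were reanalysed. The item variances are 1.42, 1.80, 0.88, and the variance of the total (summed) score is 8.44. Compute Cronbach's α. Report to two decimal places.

Cronbach's α = 0.77

Σσ²ᵢ = 1.42 + 1.80 + 0.88 = 4.10
α = (k/(k−1))·(1 − Σσ²ᵢ/Var(T)) = (3/2)·(1 − 4.10/8.44) = 0.77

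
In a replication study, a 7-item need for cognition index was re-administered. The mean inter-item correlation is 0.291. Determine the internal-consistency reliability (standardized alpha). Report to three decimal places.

Standardized α = k·r̄ / (1 + (k−1)·r̄) = 7 × 0.291 / (1 + 6 × 0.291)
  = 2.0370 / 2.7460 = 0.742

α = 0.742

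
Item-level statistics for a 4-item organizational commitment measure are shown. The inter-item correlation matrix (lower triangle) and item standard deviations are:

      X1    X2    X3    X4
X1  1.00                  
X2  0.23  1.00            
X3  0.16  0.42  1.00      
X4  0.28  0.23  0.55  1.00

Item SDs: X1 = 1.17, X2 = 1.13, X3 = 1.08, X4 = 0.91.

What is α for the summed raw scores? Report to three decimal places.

Σσ²ᵢ = 1.17² + 1.13² + 1.08² + 0.91² = 4.6403
Covariances σ_ij = r_ij · s_i · s_j:
  σ(X1,X2) = 0.23 × 1.17 × 1.13 = 0.3041
  σ(X1,X3) = 0.16 × 1.17 × 1.08 = 0.2022
  σ(X1,X4) = 0.28 × 1.17 × 0.91 = 0.2981
  σ(X2,X3) = 0.42 × 1.13 × 1.08 = 0.5126
  σ(X2,X4) = 0.23 × 1.13 × 0.91 = 0.2365
  σ(X3,X4) = 0.55 × 1.08 × 0.91 = 0.5405
σ²_T = Σσ²ᵢ + 2·Σσ_ij = 4.6403 + 2 × 2.0940 = 8.8283
α = (4/3)·(1 − 4.6403/8.8283) = 0.633

α = 0.633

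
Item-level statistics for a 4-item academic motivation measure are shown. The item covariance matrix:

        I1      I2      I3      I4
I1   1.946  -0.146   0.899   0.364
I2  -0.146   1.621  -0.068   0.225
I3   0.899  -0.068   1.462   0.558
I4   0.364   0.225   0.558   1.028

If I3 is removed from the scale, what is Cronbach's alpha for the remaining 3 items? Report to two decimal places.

Remaining items: I1, I2, I4 (k = 3).
Σσᵢ² = 1.946 + 1.621 + 1.028 = 4.595
Var(T) = 4.595 + 2 × 0.443 = 5.481
α (item deleted) = (3/2)·(1 − 4.595/5.481) = 0.24

α = 0.24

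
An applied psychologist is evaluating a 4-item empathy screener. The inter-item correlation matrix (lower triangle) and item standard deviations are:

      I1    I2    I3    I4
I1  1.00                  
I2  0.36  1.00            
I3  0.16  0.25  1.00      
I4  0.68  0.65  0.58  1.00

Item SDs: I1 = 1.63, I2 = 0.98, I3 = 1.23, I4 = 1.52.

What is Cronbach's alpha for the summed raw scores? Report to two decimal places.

Σσ²ᵢ = 1.63² + 0.98² + 1.23² + 1.52² = 7.4406
Covariances σ_ij = r_ij · s_i · s_j:
  σ(I1,I2) = 0.36 × 1.63 × 0.98 = 0.5751
  σ(I1,I3) = 0.16 × 1.63 × 1.23 = 0.3208
  σ(I1,I4) = 0.68 × 1.63 × 1.52 = 1.6848
  σ(I2,I3) = 0.25 × 0.98 × 1.23 = 0.3014
  σ(I2,I4) = 0.65 × 0.98 × 1.52 = 0.9682
  σ(I3,I4) = 0.58 × 1.23 × 1.52 = 1.0844
σ²_T = Σσ²ᵢ + 2·Σσ_ij = 7.4406 + 2 × 4.9347 = 17.3100
α = (4/3)·(1 − 7.4406/17.3100) = 0.76

α = 0.76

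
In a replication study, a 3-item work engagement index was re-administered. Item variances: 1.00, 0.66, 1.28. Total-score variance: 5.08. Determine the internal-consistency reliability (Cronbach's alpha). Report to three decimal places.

sum of item variances = 1.00 + 0.66 + 1.28 = 2.94
α = (k/(k−1))·(1 − sum of item variances/Var(T)) = (3/2)·(1 − 2.94/5.08) = 0.632

Cronbach's alpha = 0.632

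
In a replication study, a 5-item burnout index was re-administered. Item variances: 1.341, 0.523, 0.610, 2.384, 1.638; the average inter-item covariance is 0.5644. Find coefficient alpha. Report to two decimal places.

Σσ²ᵢ = 1.341 + 0.523 + 0.610 + 2.384 + 1.638 = 6.496
Sum of the 10 distinct covariances = 10 × 0.5644 = 5.6440
Var(T) = Σσ²ᵢ + 2·Σcov = 6.496 + 2 × 5.6440 = 17.7840
α = (5/4)·(1 − 6.496/17.7840) = 0.79

coefficient alpha = 0.79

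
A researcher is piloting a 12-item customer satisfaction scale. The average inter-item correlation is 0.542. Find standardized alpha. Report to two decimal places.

Standardized α = k·r̄ / (1 + (k−1)·r̄) = 12 × 0.542 / (1 + 11 × 0.542)
  = 6.5040 / 6.9620 = 0.93

α = 0.93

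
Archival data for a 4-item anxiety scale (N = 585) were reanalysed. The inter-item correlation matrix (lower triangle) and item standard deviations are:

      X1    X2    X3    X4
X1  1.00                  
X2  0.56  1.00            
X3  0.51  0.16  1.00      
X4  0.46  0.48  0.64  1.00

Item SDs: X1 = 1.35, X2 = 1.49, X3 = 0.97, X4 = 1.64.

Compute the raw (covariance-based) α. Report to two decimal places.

Σσ²ᵢ = 1.35² + 1.49² + 0.97² + 1.64² = 7.6731
Covariances σ_ij = r_ij · s_i · s_j:
  σ(X1,X2) = 0.56 × 1.35 × 1.49 = 1.1264
  σ(X1,X3) = 0.51 × 1.35 × 0.97 = 0.6678
  σ(X1,X4) = 0.46 × 1.35 × 1.64 = 1.0184
  σ(X2,X3) = 0.16 × 1.49 × 0.97 = 0.2312
  σ(X2,X4) = 0.48 × 1.49 × 1.64 = 1.1729
  σ(X3,X4) = 0.64 × 0.97 × 1.64 = 1.0181
σ²_T = Σσ²ᵢ + 2·Σσ_ij = 7.6731 + 2 × 5.2348 = 18.1427
α = (4/3)·(1 − 7.6731/18.1427) = 0.77

α = 0.77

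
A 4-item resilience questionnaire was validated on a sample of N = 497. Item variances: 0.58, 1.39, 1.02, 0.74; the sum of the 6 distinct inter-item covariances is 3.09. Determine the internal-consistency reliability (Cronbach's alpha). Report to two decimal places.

α = 0.83

sum of item variances = 0.58 + 1.39 + 1.02 + 0.74 = 3.73
Sum of distinct covariances = 3.09
σ²_T = sum of item variances + 2·Σcov = 3.73 + 2 × 3.09 = 9.91
α = (4/3)·(1 − 3.73/9.91) = 0.83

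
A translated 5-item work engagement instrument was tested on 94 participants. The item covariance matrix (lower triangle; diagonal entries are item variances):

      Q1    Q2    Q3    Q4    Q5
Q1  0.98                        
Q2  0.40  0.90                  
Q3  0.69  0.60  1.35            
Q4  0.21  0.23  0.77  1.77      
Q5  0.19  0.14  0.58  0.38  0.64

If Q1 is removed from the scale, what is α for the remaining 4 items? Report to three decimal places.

α = 0.716

Remaining items: Q2, Q3, Q4, Q5 (k = 4).
Σσ²ᵢ = 0.90 + 1.35 + 1.77 + 0.64 = 4.66
σ²_total = 4.66 + 2 × 2.70 = 10.06
α (item deleted) = (4/3)·(1 − 4.66/10.06) = 0.716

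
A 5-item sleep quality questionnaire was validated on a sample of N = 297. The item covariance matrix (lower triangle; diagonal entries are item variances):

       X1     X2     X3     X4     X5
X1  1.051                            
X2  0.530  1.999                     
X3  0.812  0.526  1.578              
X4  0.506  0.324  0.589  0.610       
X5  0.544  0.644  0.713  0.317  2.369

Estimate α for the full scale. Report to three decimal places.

Σσᵢ² = 1.051 + 1.999 + 1.578 + 0.610 + 2.369 = 7.607
Sum of the distinct covariances = 5.505
σ²_total = 7.607 + 2 × 5.505 = 18.617
α = (k/(k−1))·(1 − Σσᵢ²/σ²_total) = (5/4)·(1 − 7.607/18.617) = 0.739

α = 0.739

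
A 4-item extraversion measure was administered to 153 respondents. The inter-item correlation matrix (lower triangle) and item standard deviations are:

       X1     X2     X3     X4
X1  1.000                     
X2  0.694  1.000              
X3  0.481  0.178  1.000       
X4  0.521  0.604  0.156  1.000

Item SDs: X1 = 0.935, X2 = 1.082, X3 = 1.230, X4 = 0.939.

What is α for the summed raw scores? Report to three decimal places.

Σσ²ᵢ = 0.935² + 1.082² + 1.230² + 0.939² = 4.4396
Covariances σ_ij = r_ij · s_i · s_j:
  σ(X1,X2) = 0.694 × 0.935 × 1.082 = 0.7021
  σ(X1,X3) = 0.481 × 0.935 × 1.230 = 0.5532
  σ(X1,X4) = 0.521 × 0.935 × 0.939 = 0.4574
  σ(X2,X3) = 0.178 × 1.082 × 1.230 = 0.2369
  σ(X2,X4) = 0.604 × 1.082 × 0.939 = 0.6137
  σ(X3,X4) = 0.156 × 1.230 × 0.939 = 0.1802
σ²_T = Σσ²ᵢ + 2·Σσ_ij = 4.4396 + 2 × 2.7435 = 9.9266
α = (4/3)·(1 − 4.4396/9.9266) = 0.737

α = 0.737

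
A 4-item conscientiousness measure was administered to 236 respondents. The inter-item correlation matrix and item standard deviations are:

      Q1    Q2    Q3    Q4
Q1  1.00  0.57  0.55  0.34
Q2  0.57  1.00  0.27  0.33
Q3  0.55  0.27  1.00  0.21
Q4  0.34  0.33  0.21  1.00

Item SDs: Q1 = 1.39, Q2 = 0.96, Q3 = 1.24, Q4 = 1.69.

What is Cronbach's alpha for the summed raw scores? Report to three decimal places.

Σσ²ᵢ = 1.39² + 0.96² + 1.24² + 1.69² = 7.2474
Covariances σ_ij = r_ij · s_i · s_j:
  σ(Q1,Q2) = 0.57 × 1.39 × 0.96 = 0.7606
  σ(Q1,Q3) = 0.55 × 1.39 × 1.24 = 0.9480
  σ(Q1,Q4) = 0.34 × 1.39 × 1.69 = 0.7987
  σ(Q2,Q3) = 0.27 × 0.96 × 1.24 = 0.3214
  σ(Q2,Q4) = 0.33 × 0.96 × 1.69 = 0.5354
  σ(Q3,Q4) = 0.21 × 1.24 × 1.69 = 0.4401
σ²_T = Σσ²ᵢ + 2·Σσ_ij = 7.2474 + 2 × 3.8042 = 14.8558
α = (4/3)·(1 − 7.2474/14.8558) = 0.683

α = 0.683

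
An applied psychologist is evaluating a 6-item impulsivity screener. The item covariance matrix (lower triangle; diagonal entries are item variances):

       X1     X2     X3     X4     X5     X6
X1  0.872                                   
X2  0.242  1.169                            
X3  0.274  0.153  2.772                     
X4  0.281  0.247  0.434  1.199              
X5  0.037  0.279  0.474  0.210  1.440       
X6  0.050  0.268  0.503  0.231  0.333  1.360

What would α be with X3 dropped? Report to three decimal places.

α = 0.524

Remaining items: X1, X2, X4, X5, X6 (k = 5).
sum of item variances = 0.872 + 1.169 + 1.199 + 1.440 + 1.360 = 6.040
total variance = 6.040 + 2 × 2.178 = 10.396
α (item deleted) = (5/4)·(1 − 6.040/10.396) = 0.524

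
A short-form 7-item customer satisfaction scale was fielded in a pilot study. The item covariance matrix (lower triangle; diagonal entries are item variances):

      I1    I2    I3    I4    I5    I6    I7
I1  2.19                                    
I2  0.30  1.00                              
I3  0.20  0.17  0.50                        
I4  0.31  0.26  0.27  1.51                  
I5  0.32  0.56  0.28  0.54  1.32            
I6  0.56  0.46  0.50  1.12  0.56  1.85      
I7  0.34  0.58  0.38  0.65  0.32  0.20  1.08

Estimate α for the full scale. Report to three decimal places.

α = 0.761

Σσ²ᵢ = 2.19 + 1.00 + 0.50 + 1.51 + 1.32 + 1.85 + 1.08 = 9.45
Sum of the distinct covariances = 8.88
σ²_T = 9.45 + 2 × 8.88 = 27.21
α = (k/(k−1))·(1 − Σσ²ᵢ/σ²_T) = (7/6)·(1 − 9.45/27.21) = 0.761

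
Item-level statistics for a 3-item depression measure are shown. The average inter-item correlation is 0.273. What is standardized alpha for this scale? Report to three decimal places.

standardized alpha = 0.530

Standardized α = k·r̄ / (1 + (k−1)·r̄) = 3 × 0.273 / (1 + 2 × 0.273)
  = 0.8190 / 1.5460 = 0.530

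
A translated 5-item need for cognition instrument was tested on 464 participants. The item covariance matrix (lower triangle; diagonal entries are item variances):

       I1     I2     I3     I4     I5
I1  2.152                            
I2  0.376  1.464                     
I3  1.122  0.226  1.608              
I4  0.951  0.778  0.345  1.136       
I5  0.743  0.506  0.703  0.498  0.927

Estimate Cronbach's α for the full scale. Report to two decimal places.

ΣVar(i) = 2.152 + 1.464 + 1.608 + 1.136 + 0.927 = 7.287
Σ_{i<j} σ_ij = 6.248
σ²_T = 7.287 + 2 × 6.248 = 19.783
α = (k/(k−1))·(1 − ΣVar(i)/σ²_T) = (5/4)·(1 − 7.287/19.783) = 0.79

α = 0.79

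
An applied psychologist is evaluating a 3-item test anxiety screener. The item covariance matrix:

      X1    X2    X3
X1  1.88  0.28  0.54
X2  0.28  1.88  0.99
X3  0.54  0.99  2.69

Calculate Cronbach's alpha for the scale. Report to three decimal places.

Σσᵢ² = 1.88 + 1.88 + 2.69 = 6.45
Σ_{i<j} σ_ij = 1.81
σ²_total = 6.45 + 2 × 1.81 = 10.07
α = (k/(k−1))·(1 − Σσᵢ²/σ²_total) = (3/2)·(1 − 6.45/10.07) = 0.539

α = 0.539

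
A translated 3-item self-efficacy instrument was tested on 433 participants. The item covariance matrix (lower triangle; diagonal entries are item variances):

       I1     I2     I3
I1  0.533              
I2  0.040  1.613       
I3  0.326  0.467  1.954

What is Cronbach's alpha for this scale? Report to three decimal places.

α = 0.433

sum of item variances = 0.533 + 1.613 + 1.954 = 4.100
Sum of the distinct covariances = 0.833
σ²_total = 4.100 + 2 × 0.833 = 5.766
α = (k/(k−1))·(1 − sum of item variances/σ²_total) = (3/2)·(1 − 4.100/5.766) = 0.433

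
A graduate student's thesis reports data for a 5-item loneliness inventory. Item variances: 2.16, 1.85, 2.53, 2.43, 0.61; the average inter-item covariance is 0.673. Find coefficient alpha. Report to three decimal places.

Σσᵢ² = 2.16 + 1.85 + 2.53 + 2.43 + 0.61 = 9.58
Sum of the 10 distinct covariances = 10 × 0.673 = 6.730
σ²_T = Σσᵢ² + 2·Σcov = 9.58 + 2 × 6.730 = 23.040
α = (5/4)·(1 − 9.58/23.040) = 0.730

coefficient alpha = 0.730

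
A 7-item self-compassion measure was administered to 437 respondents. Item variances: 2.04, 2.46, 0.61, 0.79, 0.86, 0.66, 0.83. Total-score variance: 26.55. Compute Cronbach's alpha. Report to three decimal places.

Cronbach's alpha = 0.804

ΣVar(i) = 2.04 + 2.46 + 0.61 + 0.79 + 0.86 + 0.66 + 0.83 = 8.25
α = (k/(k−1))·(1 − ΣVar(i)/σ²_T) = (7/6)·(1 − 8.25/26.55) = 0.804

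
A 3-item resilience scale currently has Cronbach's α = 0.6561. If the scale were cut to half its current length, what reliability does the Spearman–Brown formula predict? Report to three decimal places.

predicted reliability = 0.488

Length factor m = 1/2
α' = m·α / (1 − (1−m)·α)
   = 1/2 × 0.6561 / (1 − (1 − 1/2) × 0.6561)
   = 0.3281 / 0.6720 = 0.488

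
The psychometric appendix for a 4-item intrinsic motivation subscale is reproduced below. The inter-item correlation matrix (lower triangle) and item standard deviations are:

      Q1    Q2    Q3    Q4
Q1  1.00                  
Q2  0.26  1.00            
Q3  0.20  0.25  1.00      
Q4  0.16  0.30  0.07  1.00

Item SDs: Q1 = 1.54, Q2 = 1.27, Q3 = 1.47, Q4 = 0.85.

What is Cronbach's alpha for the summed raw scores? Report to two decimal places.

Cronbach's alpha = 0.50

Σσ²ᵢ = 1.54² + 1.27² + 1.47² + 0.85² = 6.8679
Covariances σ_ij = r_ij · s_i · s_j:
  σ(Q1,Q2) = 0.26 × 1.54 × 1.27 = 0.5085
  σ(Q1,Q3) = 0.20 × 1.54 × 1.47 = 0.4528
  σ(Q1,Q4) = 0.16 × 1.54 × 0.85 = 0.2094
  σ(Q2,Q3) = 0.25 × 1.27 × 1.47 = 0.4667
  σ(Q2,Q4) = 0.30 × 1.27 × 0.85 = 0.3238
  σ(Q3,Q4) = 0.07 × 1.47 × 0.85 = 0.0875
σ²_T = Σσ²ᵢ + 2·Σσ_ij = 6.8679 + 2 × 2.0487 = 10.9653
α = (4/3)·(1 − 6.8679/10.9653) = 0.50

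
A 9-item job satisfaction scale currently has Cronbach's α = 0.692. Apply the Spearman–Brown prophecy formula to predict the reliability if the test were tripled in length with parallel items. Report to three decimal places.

predicted reliability = 0.871

Length factor m = 3
α' = m·α / (1 + (m−1)·α)
   = 3 × 0.692 / (1 + (3 − 1) × 0.692)
   = 2.0760 / 2.3840 = 0.871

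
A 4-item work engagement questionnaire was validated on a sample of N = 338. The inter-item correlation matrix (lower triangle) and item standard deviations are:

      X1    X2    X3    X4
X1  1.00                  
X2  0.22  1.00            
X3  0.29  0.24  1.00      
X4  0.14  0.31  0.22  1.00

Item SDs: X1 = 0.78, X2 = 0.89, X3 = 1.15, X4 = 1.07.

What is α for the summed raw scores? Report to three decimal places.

α = 0.546

Σσ²ᵢ = 0.78² + 0.89² + 1.15² + 1.07² = 3.8679
Covariances σ_ij = r_ij · s_i · s_j:
  σ(X1,X2) = 0.22 × 0.78 × 0.89 = 0.1527
  σ(X1,X3) = 0.29 × 0.78 × 1.15 = 0.2601
  σ(X1,X4) = 0.14 × 0.78 × 1.07 = 0.1168
  σ(X2,X3) = 0.24 × 0.89 × 1.15 = 0.2456
  σ(X2,X4) = 0.31 × 0.89 × 1.07 = 0.2952
  σ(X3,X4) = 0.22 × 1.15 × 1.07 = 0.2707
σ²_T = Σσ²ᵢ + 2·Σσ_ij = 3.8679 + 2 × 1.3411 = 6.5501
α = (4/3)·(1 − 3.8679/6.5501) = 0.546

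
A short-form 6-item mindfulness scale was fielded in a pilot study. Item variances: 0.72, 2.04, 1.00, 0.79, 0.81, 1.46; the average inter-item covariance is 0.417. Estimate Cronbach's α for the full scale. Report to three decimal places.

Cronbach's α = 0.777

ΣVar(i) = 0.72 + 2.04 + 1.00 + 0.79 + 0.81 + 1.46 = 6.82
Sum of the 15 distinct covariances = 15 × 0.417 = 6.255
σ²_total = ΣVar(i) + 2·Σcov = 6.82 + 2 × 6.255 = 19.330
α = (6/5)·(1 − 6.82/19.330) = 0.777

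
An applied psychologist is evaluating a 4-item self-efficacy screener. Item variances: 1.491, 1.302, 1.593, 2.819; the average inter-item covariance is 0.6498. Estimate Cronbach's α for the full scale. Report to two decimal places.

ΣVar(i) = 1.491 + 1.302 + 1.593 + 2.819 = 7.205
Sum of the 6 distinct covariances = 6 × 0.6498 = 3.8988
total variance = ΣVar(i) + 2·Σcov = 7.205 + 2 × 3.8988 = 15.0026
α = (4/3)·(1 − 7.205/15.0026) = 0.69

α = 0.69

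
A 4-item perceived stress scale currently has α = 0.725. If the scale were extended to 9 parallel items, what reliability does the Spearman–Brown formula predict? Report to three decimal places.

predicted reliability = 0.856

Length factor m = 9/4 = 2.2500
α' = m·α / (1 + (m−1)·α)
   = 9/4 × 0.725 / (1 + (9/4 − 1) × 0.725)
   = 1.6312 / 1.9062 = 0.856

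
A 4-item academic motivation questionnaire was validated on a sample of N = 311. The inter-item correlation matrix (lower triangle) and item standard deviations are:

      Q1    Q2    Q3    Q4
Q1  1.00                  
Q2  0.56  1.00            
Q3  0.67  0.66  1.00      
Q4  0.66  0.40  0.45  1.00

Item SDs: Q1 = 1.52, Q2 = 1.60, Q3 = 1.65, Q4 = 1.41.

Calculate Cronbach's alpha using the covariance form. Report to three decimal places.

Σσ²ᵢ = 1.52² + 1.60² + 1.65² + 1.41² = 9.5810
Covariances σ_ij = r_ij · s_i · s_j:
  σ(Q1,Q2) = 0.56 × 1.52 × 1.60 = 1.3619
  σ(Q1,Q3) = 0.67 × 1.52 × 1.65 = 1.6804
  σ(Q1,Q4) = 0.66 × 1.52 × 1.41 = 1.4145
  σ(Q2,Q3) = 0.66 × 1.60 × 1.65 = 1.7424
  σ(Q2,Q4) = 0.40 × 1.60 × 1.41 = 0.9024
  σ(Q3,Q4) = 0.45 × 1.65 × 1.41 = 1.0469
σ²_T = Σσ²ᵢ + 2·Σσ_ij = 9.5810 + 2 × 8.1485 = 25.8780
α = (4/3)·(1 − 9.5810/25.8780) = 0.840

Cronbach's alpha = 0.840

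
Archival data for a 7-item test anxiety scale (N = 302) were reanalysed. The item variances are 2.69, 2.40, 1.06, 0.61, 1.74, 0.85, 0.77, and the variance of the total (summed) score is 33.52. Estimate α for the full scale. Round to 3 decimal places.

α = 0.814

Σσᵢ² = 2.69 + 2.40 + 1.06 + 0.61 + 1.74 + 0.85 + 0.77 = 10.12
α = (k/(k−1))·(1 − Σσᵢ²/σ²_T) = (7/6)·(1 − 10.12/33.52) = 0.814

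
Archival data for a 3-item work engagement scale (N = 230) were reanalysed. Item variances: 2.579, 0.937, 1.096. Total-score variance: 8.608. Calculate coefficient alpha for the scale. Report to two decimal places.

Σσ²ᵢ = 2.579 + 0.937 + 1.096 = 4.612
α = (k/(k−1))·(1 − Σσ²ᵢ/total variance) = (3/2)·(1 − 4.612/8.608) = 0.70

coefficient alpha = 0.70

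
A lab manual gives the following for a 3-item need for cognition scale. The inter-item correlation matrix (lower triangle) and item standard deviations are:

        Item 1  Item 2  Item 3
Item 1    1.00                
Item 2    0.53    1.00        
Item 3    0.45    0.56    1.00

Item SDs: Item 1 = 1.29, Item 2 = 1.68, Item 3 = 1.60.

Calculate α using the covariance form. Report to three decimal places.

α = 0.756

Σσ²ᵢ = 1.29² + 1.68² + 1.60² = 7.0465
Covariances σ_ij = r_ij · s_i · s_j:
  σ(Item 1,Item 2) = 0.53 × 1.29 × 1.68 = 1.1486
  σ(Item 1,Item 3) = 0.45 × 1.29 × 1.60 = 0.9288
  σ(Item 2,Item 3) = 0.56 × 1.68 × 1.60 = 1.5053
σ²_T = Σσ²ᵢ + 2·Σσ_ij = 7.0465 + 2 × 3.5827 = 14.2119
α = (3/2)·(1 − 7.0465/14.2119) = 0.756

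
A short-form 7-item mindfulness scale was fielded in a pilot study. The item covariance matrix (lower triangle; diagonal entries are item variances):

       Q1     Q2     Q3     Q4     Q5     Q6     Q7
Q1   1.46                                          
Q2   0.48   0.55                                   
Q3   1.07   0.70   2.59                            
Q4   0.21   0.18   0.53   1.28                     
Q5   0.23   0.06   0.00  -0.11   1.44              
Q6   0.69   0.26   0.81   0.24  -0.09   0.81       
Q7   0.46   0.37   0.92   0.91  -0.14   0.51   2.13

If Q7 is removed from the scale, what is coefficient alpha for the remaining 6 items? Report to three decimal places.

Remaining items: Q1, Q2, Q3, Q4, Q5, Q6 (k = 6).
ΣVar(i) = 1.46 + 0.55 + 2.59 + 1.28 + 1.44 + 0.81 = 8.13
Var(T) = 8.13 + 2 × 5.26 = 18.65
α (item deleted) = (6/5)·(1 − 8.13/18.65) = 0.677

α = 0.677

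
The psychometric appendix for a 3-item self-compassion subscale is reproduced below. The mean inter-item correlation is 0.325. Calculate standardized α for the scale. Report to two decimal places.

Standardized α = k·r̄ / (1 + (k−1)·r̄) = 3 × 0.325 / (1 + 2 × 0.325)
  = 0.9750 / 1.6500 = 0.59

α = 0.59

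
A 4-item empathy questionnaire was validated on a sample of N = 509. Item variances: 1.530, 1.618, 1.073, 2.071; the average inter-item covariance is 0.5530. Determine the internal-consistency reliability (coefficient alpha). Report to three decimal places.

sum of item variances = 1.530 + 1.618 + 1.073 + 2.071 = 6.292
Sum of the 6 distinct covariances = 6 × 0.5530 = 3.3180
Var(T) = sum of item variances + 2·Σcov = 6.292 + 2 × 3.3180 = 12.9280
α = (4/3)·(1 − 6.292/12.9280) = 0.684

coefficient alpha = 0.684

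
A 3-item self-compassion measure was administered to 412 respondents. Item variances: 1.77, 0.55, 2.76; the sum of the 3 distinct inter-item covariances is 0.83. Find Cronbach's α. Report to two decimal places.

ΣVar(i) = 1.77 + 0.55 + 2.76 = 5.08
Sum of distinct covariances = 0.83
total variance = ΣVar(i) + 2·Σcov = 5.08 + 2 × 0.83 = 6.74
α = (3/2)·(1 − 5.08/6.74) = 0.37

α = 0.37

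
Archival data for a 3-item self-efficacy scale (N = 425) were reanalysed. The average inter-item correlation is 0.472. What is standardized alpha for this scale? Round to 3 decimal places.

Standardized α = k·r̄ / (1 + (k−1)·r̄) = 3 × 0.472 / (1 + 2 × 0.472)
  = 1.4160 / 1.9440 = 0.728

standardized alpha = 0.728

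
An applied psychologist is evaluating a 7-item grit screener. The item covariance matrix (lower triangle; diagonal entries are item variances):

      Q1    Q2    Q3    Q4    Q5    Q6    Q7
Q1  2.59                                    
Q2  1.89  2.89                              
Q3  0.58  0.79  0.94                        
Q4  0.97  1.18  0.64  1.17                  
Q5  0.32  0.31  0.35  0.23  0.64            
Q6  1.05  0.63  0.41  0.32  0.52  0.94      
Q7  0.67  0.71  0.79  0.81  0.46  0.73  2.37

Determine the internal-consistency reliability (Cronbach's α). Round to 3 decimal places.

Cronbach's α = 0.832

Σσᵢ² = 2.59 + 2.89 + 0.94 + 1.17 + 0.64 + 0.94 + 2.37 = 11.54
Sum of the distinct covariances = 14.36
Var(T) = 11.54 + 2 × 14.36 = 40.26
α = (k/(k−1))·(1 − Σσᵢ²/Var(T)) = (7/6)·(1 − 11.54/40.26) = 0.832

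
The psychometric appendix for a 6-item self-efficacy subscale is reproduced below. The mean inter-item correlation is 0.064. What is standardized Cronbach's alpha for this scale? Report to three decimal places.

Standardized α = k·r̄ / (1 + (k−1)·r̄) = 6 × 0.064 / (1 + 5 × 0.064)
  = 0.3840 / 1.3200 = 0.291

α = 0.291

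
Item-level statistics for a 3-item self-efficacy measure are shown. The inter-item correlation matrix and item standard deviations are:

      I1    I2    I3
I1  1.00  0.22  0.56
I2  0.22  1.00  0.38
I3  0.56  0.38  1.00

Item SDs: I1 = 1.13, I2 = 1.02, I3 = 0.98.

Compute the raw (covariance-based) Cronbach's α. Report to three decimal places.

Cronbach's α = 0.650

Σσ²ᵢ = 1.13² + 1.02² + 0.98² = 3.2777
Covariances σ_ij = r_ij · s_i · s_j:
  σ(I1,I2) = 0.22 × 1.13 × 1.02 = 0.2536
  σ(I1,I3) = 0.56 × 1.13 × 0.98 = 0.6201
  σ(I2,I3) = 0.38 × 1.02 × 0.98 = 0.3798
σ²_T = Σσ²ᵢ + 2·Σσ_ij = 3.2777 + 2 × 1.2535 = 5.7847
α = (3/2)·(1 − 3.2777/5.7847) = 0.650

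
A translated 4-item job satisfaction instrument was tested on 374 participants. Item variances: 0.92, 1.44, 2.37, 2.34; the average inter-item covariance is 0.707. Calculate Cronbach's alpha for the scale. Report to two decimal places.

Cronbach's alpha = 0.73

Σσ²ᵢ = 0.92 + 1.44 + 2.37 + 2.34 = 7.07
Sum of the 6 distinct covariances = 6 × 0.707 = 4.242
σ²_T = Σσ²ᵢ + 2·Σcov = 7.07 + 2 × 4.242 = 15.554
α = (4/3)·(1 − 7.07/15.554) = 0.73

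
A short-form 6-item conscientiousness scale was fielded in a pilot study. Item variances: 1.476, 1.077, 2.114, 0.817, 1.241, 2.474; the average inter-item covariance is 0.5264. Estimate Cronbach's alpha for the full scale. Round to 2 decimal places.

α = 0.76

Σσᵢ² = 1.476 + 1.077 + 2.114 + 0.817 + 1.241 + 2.474 = 9.199
Sum of the 15 distinct covariances = 15 × 0.5264 = 7.8960
σ²_T = Σσᵢ² + 2·Σcov = 9.199 + 2 × 7.8960 = 24.9910
α = (6/5)·(1 − 9.199/24.9910) = 0.76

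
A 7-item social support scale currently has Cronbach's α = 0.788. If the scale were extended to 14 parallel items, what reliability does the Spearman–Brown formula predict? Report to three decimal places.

Length factor m = 14/7 = 2.0000
α' = m·α / (1 + (m−1)·α)
   = 14/7 × 0.788 / (1 + (14/7 − 1) × 0.788)
   = 1.5760 / 1.7880 = 0.881

predicted reliability = 0.881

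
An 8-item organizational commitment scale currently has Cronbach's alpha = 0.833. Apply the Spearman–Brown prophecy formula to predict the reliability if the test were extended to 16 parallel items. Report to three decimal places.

Length factor m = 16/8 = 2.0000
α' = m·α / (1 + (m−1)·α)
   = 16/8 × 0.833 / (1 + (16/8 − 1) × 0.833)
   = 1.6660 / 1.8330 = 0.909

predicted reliability = 0.909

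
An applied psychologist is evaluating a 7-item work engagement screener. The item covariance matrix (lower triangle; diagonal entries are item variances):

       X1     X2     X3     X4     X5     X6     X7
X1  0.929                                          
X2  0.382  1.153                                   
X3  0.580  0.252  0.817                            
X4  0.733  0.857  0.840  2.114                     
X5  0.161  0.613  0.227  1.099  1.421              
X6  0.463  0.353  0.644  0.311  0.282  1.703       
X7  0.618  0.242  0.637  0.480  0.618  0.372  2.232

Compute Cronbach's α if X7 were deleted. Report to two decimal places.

Remaining items: X1, X2, X3, X4, X5, X6 (k = 6).
Σσ²ᵢ = 0.929 + 1.153 + 0.817 + 2.114 + 1.421 + 1.703 = 8.137
σ²_total = 8.137 + 2 × 7.797 = 23.731
α (item deleted) = (6/5)·(1 − 8.137/23.731) = 0.79

Cronbach's α = 0.79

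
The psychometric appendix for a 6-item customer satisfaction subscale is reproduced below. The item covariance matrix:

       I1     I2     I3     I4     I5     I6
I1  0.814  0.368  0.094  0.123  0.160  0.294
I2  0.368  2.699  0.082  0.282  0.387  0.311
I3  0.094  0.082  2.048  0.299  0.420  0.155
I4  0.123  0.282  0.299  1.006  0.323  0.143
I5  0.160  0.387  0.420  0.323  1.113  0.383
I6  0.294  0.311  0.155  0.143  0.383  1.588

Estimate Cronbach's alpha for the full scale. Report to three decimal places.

Σσᵢ² = 0.814 + 2.699 + 2.048 + 1.006 + 1.113 + 1.588 = 9.268
Sum of the distinct covariances = 3.824
Var(T) = 9.268 + 2 × 3.824 = 16.916
α = (k/(k−1))·(1 − Σσᵢ²/Var(T)) = (6/5)·(1 − 9.268/16.916) = 0.543

α = 0.543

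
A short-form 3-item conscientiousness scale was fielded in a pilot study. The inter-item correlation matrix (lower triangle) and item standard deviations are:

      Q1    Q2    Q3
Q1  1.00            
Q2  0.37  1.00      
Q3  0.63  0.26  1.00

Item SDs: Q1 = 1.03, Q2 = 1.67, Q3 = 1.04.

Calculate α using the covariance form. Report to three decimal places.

α = 0.625

Σσ²ᵢ = 1.03² + 1.67² + 1.04² = 4.9314
Covariances σ_ij = r_ij · s_i · s_j:
  σ(Q1,Q2) = 0.37 × 1.03 × 1.67 = 0.6364
  σ(Q1,Q3) = 0.63 × 1.03 × 1.04 = 0.6749
  σ(Q2,Q3) = 0.26 × 1.67 × 1.04 = 0.4516
σ²_T = Σσ²ᵢ + 2·Σσ_ij = 4.9314 + 2 × 1.7629 = 8.4572
α = (3/2)·(1 − 4.9314/8.4572) = 0.625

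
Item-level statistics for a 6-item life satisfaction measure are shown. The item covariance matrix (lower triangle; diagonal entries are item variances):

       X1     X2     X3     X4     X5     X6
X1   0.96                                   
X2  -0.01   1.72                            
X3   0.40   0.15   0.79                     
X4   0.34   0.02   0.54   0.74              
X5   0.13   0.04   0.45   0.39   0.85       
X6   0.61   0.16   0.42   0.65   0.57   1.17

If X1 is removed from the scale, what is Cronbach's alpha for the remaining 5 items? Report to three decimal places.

Cronbach's alpha = 0.703

Remaining items: X2, X3, X4, X5, X6 (k = 5).
Σσ²ᵢ = 1.72 + 0.79 + 0.74 + 0.85 + 1.17 = 5.27
total variance = 5.27 + 2 × 3.39 = 12.05
α (item deleted) = (5/4)·(1 − 5.27/12.05) = 0.703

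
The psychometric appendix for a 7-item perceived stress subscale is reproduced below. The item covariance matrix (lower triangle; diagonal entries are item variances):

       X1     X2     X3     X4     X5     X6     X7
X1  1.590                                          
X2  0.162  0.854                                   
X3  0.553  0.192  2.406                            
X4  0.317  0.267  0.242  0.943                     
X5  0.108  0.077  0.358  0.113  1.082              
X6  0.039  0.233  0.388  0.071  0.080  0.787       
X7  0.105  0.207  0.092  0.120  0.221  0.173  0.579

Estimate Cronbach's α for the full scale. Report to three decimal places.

ΣVar(i) = 1.590 + 0.854 + 2.406 + 0.943 + 1.082 + 0.787 + 0.579 = 8.241
Σ_{i<j} σ_ij = 4.118
σ²_total = 8.241 + 2 × 4.118 = 16.477
α = (k/(k−1))·(1 − ΣVar(i)/σ²_total) = (7/6)·(1 − 8.241/16.477) = 0.583

α = 0.583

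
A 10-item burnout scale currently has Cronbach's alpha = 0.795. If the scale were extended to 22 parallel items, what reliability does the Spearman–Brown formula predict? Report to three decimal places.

predicted reliability = 0.895

Length factor m = 22/10 = 2.2000
α' = m·α / (1 + (m−1)·α)
   = 22/10 × 0.795 / (1 + (22/10 − 1) × 0.795)
   = 1.7490 / 1.9540 = 0.895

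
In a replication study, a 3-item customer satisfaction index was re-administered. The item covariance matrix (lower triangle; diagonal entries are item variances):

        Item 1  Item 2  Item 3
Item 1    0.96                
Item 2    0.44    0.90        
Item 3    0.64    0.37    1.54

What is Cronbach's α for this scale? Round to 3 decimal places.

ΣVar(i) = 0.96 + 0.90 + 1.54 = 3.40
Σ_{i<j} σ_ij = 1.45
σ²_T = 3.40 + 2 × 1.45 = 6.30
α = (k/(k−1))·(1 − ΣVar(i)/σ²_T) = (3/2)·(1 − 3.40/6.30) = 0.690

Cronbach's α = 0.690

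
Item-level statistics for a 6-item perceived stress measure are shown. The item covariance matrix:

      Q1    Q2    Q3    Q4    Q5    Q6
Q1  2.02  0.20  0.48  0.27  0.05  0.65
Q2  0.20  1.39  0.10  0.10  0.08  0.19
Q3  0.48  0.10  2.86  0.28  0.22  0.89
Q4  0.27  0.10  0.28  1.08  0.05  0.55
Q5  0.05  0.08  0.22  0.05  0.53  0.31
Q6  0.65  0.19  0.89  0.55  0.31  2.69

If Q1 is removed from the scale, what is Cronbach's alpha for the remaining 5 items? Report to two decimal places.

α = 0.49

Remaining items: Q2, Q3, Q4, Q5, Q6 (k = 5).
sum of item variances = 1.39 + 2.86 + 1.08 + 0.53 + 2.69 = 8.55
σ²_T = 8.55 + 2 × 2.77 = 14.09
α (item deleted) = (5/4)·(1 − 8.55/14.09) = 0.49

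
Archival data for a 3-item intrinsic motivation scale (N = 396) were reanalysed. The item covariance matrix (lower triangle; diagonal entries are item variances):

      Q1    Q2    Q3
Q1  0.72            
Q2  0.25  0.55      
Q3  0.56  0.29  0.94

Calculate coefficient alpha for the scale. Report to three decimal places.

ΣVar(i) = 0.72 + 0.55 + 0.94 = 2.21
Σ_{i<j} σ_ij = 1.10
total variance = 2.21 + 2 × 1.10 = 4.41
α = (k/(k−1))·(1 − ΣVar(i)/total variance) = (3/2)·(1 − 2.21/4.41) = 0.748

α = 0.748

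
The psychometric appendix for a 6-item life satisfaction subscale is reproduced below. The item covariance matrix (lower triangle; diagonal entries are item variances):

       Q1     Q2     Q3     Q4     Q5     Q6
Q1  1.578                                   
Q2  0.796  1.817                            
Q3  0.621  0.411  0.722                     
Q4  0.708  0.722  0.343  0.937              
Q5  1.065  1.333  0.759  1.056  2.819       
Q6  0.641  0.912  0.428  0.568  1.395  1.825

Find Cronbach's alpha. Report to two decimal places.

sum of item variances = 1.578 + 1.817 + 0.722 + 0.937 + 2.819 + 1.825 = 9.698
Sum of off-diagonal covariances = 11.758
σ²_total = 9.698 + 2 × 11.758 = 33.214
α = (k/(k−1))·(1 − sum of item variances/σ²_total) = (6/5)·(1 − 9.698/33.214) = 0.85

Cronbach's alpha = 0.85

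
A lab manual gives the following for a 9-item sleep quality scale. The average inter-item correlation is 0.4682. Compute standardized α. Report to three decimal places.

standardized α = 0.888

Standardized α = k·r̄ / (1 + (k−1)·r̄) = 9 × 0.4682 / (1 + 8 × 0.4682)
  = 4.2138 / 4.7456 = 0.888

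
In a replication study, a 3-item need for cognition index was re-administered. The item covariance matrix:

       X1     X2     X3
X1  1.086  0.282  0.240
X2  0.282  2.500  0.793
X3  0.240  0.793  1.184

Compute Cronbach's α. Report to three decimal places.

Σσ²ᵢ = 1.086 + 2.500 + 1.184 = 4.770
Σ_{i<j} σ_ij = 1.315
total variance = 4.770 + 2 × 1.315 = 7.400
α = (k/(k−1))·(1 − Σσ²ᵢ/total variance) = (3/2)·(1 − 4.770/7.400) = 0.533

α = 0.533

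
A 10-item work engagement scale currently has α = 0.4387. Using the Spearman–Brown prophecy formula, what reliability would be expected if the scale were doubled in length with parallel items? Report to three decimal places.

predicted reliability = 0.610

Length factor m = 2
α' = m·α / (1 + (m−1)·α)
   = 2 × 0.4387 / (1 + (2 − 1) × 0.4387)
   = 0.8774 / 1.4387 = 0.610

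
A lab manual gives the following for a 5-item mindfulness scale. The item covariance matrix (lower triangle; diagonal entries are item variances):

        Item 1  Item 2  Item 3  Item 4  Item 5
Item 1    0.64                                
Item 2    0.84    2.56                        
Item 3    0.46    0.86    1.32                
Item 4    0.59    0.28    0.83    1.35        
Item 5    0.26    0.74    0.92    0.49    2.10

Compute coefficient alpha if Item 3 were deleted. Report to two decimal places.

Remaining items: Item 1, Item 2, Item 4, Item 5 (k = 4).
ΣVar(i) = 0.64 + 2.56 + 1.35 + 2.10 = 6.65
total variance = 6.65 + 2 × 3.20 = 13.05
α (item deleted) = (4/3)·(1 − 6.65/13.05) = 0.65

coefficient alpha = 0.65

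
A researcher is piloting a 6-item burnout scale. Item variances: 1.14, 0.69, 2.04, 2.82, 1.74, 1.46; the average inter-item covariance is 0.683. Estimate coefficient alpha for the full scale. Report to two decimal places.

Σσᵢ² = 1.14 + 0.69 + 2.04 + 2.82 + 1.74 + 1.46 = 9.89
Sum of the 15 distinct covariances = 15 × 0.683 = 10.245
total variance = Σσᵢ² + 2·Σcov = 9.89 + 2 × 10.245 = 30.380
α = (6/5)·(1 − 9.89/30.380) = 0.81

coefficient alpha = 0.81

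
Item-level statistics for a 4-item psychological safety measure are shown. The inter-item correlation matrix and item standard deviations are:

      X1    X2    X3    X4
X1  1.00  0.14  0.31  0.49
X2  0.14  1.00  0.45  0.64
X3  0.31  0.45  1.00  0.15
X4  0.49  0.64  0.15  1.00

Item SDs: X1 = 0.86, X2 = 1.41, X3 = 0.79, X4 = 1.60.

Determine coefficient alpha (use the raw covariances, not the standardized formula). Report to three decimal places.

α = 0.692

Σσ²ᵢ = 0.86² + 1.41² + 0.79² + 1.60² = 5.9118
Covariances σ_ij = r_ij · s_i · s_j:
  σ(X1,X2) = 0.14 × 0.86 × 1.41 = 0.1698
  σ(X1,X3) = 0.31 × 0.86 × 0.79 = 0.2106
  σ(X1,X4) = 0.49 × 0.86 × 1.60 = 0.6742
  σ(X2,X3) = 0.45 × 1.41 × 0.79 = 0.5013
  σ(X2,X4) = 0.64 × 1.41 × 1.60 = 1.4438
  σ(X3,X4) = 0.15 × 0.79 × 1.60 = 0.1896
σ²_T = Σσ²ᵢ + 2·Σσ_ij = 5.9118 + 2 × 3.1893 = 12.2904
α = (4/3)·(1 − 5.9118/12.2904) = 0.692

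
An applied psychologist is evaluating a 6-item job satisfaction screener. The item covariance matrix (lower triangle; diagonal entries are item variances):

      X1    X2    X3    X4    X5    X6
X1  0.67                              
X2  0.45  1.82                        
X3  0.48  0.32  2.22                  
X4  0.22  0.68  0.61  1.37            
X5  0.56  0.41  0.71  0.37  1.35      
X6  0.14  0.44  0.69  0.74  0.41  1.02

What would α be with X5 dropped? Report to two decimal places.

Remaining items: X1, X2, X3, X4, X6 (k = 5).
sum of item variances = 0.67 + 1.82 + 2.22 + 1.37 + 1.02 = 7.10
σ²_T = 7.10 + 2 × 4.77 = 16.64
α (item deleted) = (5/4)·(1 − 7.10/16.64) = 0.72

α = 0.72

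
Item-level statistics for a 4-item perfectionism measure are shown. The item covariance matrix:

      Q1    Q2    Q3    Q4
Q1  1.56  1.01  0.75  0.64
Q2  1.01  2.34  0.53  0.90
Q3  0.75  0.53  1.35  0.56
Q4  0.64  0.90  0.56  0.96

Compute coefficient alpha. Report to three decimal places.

ΣVar(i) = 1.56 + 2.34 + 1.35 + 0.96 = 6.21
Sum of the distinct covariances = 4.39
σ²_total = 6.21 + 2 × 4.39 = 14.99
α = (k/(k−1))·(1 − ΣVar(i)/σ²_total) = (4/3)·(1 − 6.21/14.99) = 0.781

coefficient alpha = 0.781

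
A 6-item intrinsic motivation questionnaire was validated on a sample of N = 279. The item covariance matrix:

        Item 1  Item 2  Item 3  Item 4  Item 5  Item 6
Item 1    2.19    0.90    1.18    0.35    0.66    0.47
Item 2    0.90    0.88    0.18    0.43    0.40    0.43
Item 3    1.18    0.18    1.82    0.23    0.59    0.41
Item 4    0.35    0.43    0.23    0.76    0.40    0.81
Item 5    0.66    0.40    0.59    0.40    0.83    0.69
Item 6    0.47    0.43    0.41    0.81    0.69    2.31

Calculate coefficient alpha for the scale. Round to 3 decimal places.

Σσᵢ² = 2.19 + 0.88 + 1.82 + 0.76 + 0.83 + 2.31 = 8.79
Sum of off-diagonal covariances = 8.13
total variance = 8.79 + 2 × 8.13 = 25.05
α = (k/(k−1))·(1 − Σσᵢ²/total variance) = (6/5)·(1 − 8.79/25.05) = 0.779

coefficient alpha = 0.779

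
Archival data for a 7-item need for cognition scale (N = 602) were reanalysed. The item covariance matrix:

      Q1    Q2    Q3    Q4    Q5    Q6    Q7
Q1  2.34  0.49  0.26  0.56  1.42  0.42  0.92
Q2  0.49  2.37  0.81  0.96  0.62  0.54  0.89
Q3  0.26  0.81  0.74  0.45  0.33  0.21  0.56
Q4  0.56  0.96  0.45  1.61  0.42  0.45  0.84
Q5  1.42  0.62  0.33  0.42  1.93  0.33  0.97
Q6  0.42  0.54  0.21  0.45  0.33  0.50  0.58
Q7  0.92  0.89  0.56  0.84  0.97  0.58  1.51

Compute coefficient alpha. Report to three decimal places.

ΣVar(i) = 2.34 + 2.37 + 0.74 + 1.61 + 1.93 + 0.50 + 1.51 = 11.00
Σ_{i<j} σ_ij = 13.03
σ²_total = 11.00 + 2 × 13.03 = 37.06
α = (k/(k−1))·(1 − ΣVar(i)/σ²_total) = (7/6)·(1 − 11.00/37.06) = 0.820

coefficient alpha = 0.820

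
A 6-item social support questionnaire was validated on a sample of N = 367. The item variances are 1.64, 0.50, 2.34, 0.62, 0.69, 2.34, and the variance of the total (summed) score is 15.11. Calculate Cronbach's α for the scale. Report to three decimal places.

Σσᵢ² = 1.64 + 0.50 + 2.34 + 0.62 + 0.69 + 2.34 = 8.13
α = (k/(k−1))·(1 − Σσᵢ²/Var(T)) = (6/5)·(1 − 8.13/15.11) = 0.554

α = 0.554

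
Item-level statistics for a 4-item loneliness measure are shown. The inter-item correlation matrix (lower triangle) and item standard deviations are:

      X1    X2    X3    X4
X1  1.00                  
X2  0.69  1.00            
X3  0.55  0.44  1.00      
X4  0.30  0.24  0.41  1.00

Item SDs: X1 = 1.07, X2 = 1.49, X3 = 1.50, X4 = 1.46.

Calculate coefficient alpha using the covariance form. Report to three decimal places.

Σσ²ᵢ = 1.07² + 1.49² + 1.50² + 1.46² = 7.7466
Covariances σ_ij = r_ij · s_i · s_j:
  σ(X1,X2) = 0.69 × 1.07 × 1.49 = 1.1001
  σ(X1,X3) = 0.55 × 1.07 × 1.50 = 0.8828
  σ(X1,X4) = 0.30 × 1.07 × 1.46 = 0.4687
  σ(X2,X3) = 0.44 × 1.49 × 1.50 = 0.9834
  σ(X2,X4) = 0.24 × 1.49 × 1.46 = 0.5221
  σ(X3,X4) = 0.41 × 1.50 × 1.46 = 0.8979
σ²_T = Σσ²ᵢ + 2·Σσ_ij = 7.7466 + 2 × 4.8550 = 17.4566
α = (4/3)·(1 − 7.7466/17.4566) = 0.742

coefficient alpha = 0.742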